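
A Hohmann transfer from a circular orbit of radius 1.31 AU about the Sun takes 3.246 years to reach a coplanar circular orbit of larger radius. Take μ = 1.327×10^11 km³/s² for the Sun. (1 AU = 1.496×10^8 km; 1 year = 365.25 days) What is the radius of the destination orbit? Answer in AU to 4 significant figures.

r₂ = 5.650 AU

In km: r₁ = 1.31 × 1.496×10^8 = 1.95976×10^8 km.
Transfer time t = 3.246 years × 365.25 × 86400 s = 1.024359696×10^8 s, and t = π√(a_t³/μ).
So a_t = (μ t²/π²)^(1/3) = (1.327×10^11 × (1.024359696×10^8)² / π²)^(1/3) = 5.2059×10^8 km.
Since a_t = (r₁ + r₂)/2, r₂ = 2a_t − r₁ = 2×5.2059×10^8 − 1.95976×10^8 = 8.45204×10^8 km.
In AU: r₂ = 8.45204×10^8 / 1.496×10^8 = 5.650 AU.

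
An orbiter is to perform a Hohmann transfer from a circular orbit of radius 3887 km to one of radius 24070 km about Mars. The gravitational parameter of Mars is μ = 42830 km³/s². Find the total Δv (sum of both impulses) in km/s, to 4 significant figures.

Δv = 1.667 km/s

Transfer-ellipse semi-major axis a_t = (r₁ + r₂)/2 = (3887 + 24070)/2 = 13978.5 km.
Circular speed at r₁: v₁ = √(μ/r₁) = √(42830/3887) = 3.3195 km/s.
Transfer-orbit speed at r₁ (v² = μ(2/r − 1/a)): v_p = √[μ(2/r₁ − 1/a_t)] = 4.3559 km/s.
First burn Δv₁ = |v_p − v₁| = 1.0364 km/s.
Circular speed at r₂: v₂ = √(μ/r₂) = 1.33394 km/s.
Transfer-orbit speed at r₂: v_a = √[μ(2/r₂ − 1/a_t)] = 0.703417 km/s.
Second burn Δv₂ = |v₂ − v_a| = 0.63052 km/s.
Total Δv = Δv₁ + Δv₂ = 1.667 km/s.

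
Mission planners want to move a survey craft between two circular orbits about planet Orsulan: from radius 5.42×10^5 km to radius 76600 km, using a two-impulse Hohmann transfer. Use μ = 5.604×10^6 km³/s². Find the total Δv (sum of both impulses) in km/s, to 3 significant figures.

Δv = 4.38 km/s

Semi-major axis of the transfer orbit: a_t = (5.420×10^5 + 76600)/2 = 3.093×10^5 km.
Circular speed at r₁: v₁ = √(μ/r₁) = √(5.604×10^6/5.420×10^5) = 3.21551 km/s.
On the transfer ellipse at r₁, vis-viva equation gives v_a = √[μ(2/r₁ − 1/a_t)] = 1.60020 km/s.
First burn Δv₁ = |v_a − v₁| = 1.61531 km/s.
At r₂, v₂ = √(μ/r₂) = 8.553319 km/s.
Transfer-orbit speed at r₂: v_p = √[μ(2/r₂ − 1/a_t)] = 11.32255 km/s.
Second burn Δv₂ = |v₂ − v_p| = 2.76923 km/s.
Total Δv = Δv₁ + Δv₂ = 4.385 km/s.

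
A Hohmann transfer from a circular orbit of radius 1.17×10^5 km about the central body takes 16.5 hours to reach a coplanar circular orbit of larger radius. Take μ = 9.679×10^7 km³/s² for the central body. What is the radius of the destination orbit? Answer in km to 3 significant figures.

Transfer time t = 16.5 hours = 59400 s, and t = π√(a_t³/μ).
So a_t = (μ t²/π²)^(1/3) = (9.679×10^7 × (59400)² / π²)^(1/3) = 3.2586×10^5 km.
Since a_t = (r₁ + r₂)/2, r₂ = 2a_t − r₁ = 2×3.2586×10^5 − 1.170×10^5 = 5.3472×10^5 km.

r₂ = 5.35×10^5 km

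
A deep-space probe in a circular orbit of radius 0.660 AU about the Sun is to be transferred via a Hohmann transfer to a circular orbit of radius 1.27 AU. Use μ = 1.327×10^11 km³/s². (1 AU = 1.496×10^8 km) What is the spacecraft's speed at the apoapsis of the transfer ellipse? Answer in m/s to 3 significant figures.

In km: r₁ = 0.660 × 1.496×10^8 = 9.8736×10^7 km; r₂ = 1.27 × 1.496×10^8 = 1.89992×10^8 km.
Semi-major axis of the transfer orbit: a_t = (9.8736×10^7 + 1.89992×10^8)/2 = 1.44364×10^8 km.
At apoapsis, r = 1.89992×10^8 km.
Applying v² = μ(2/r − 1/a_t): v = 21.86 km/s.

v = 21900 m/s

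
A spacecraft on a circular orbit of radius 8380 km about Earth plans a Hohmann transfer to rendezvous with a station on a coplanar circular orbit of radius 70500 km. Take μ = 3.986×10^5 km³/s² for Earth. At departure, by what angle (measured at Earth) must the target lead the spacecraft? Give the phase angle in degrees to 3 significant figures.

φ = 105°

Semi-major axis of the transfer orbit: a_t = (8380 + 70500)/2 = 39440 km.
Transfer time t = π√(a_t³/μ) = 38975 s.
Target angular speed ω₂ = √(μ/r₂³) = 3.3728×10^-5 rad/s.
Angle swept by the target during transfer: ω₂·t = 1.3145 rad = 75.32°.
The spacecraft traverses 180° on the transfer ellipse, so the target must lead by 180° − 75.32° = 105°.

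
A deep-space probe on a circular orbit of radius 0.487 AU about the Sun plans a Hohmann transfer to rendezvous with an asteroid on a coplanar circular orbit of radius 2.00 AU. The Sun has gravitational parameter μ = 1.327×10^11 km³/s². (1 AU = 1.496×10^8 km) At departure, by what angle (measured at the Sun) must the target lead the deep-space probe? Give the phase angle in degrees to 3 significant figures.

φ = 91.8°

In km: r₁ = 0.487 × 1.496×10^8 = 7.28552×10^7 km; r₂ = 2.00 × 1.496×10^8 = 2.992×10^8 km.
Semi-major axis of the transfer orbit: a_t = (7.28552×10^7 + 2.992×10^8)/2 = 1.860276×10^8 km.
The half-period of the transfer ellipse is t = π√(a_t³/μ) = 2.18817×10^7 s.
Target angular speed ω₂ = √(μ/r₂³) = 7.03871×10^-8 rad/s.
Angle swept by the target during transfer: ω₂·t = 1.54019 rad = 88.246°.
Arrival is 180° from departure on the ellipse, so φ = 180° − 88.246° = 91.8°.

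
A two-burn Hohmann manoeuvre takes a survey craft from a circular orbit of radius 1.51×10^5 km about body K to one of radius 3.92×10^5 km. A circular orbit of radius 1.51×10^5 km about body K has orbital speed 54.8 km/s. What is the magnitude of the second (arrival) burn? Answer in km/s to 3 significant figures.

Δv₂ = 8.65 km/s

From the circular-orbit relation v² = μ/r at r = 1.51×10^5 km: μ = v²r = (54.8)² × 1.51×10^5 = 4.53459×10^8 km³/s².
Transfer-ellipse semi-major axis a_t = (r₁ + r₂)/2 = (1.510×10^5 + 3.920×10^5)/2 = 2.715×10^5 km.
On the circular orbit at r = 3.920×10^5 km, v_c = √(μ/r) = 34.012 km/s.
Transfer-orbit speed at the same r (vis-viva, a = a_t): v_t = √[μ(2/r − 1/a_t)] = 25.365 km/s.
Δv₂ = |v_t − v_c| = |25.365 − 34.012| = 8.647 km/s.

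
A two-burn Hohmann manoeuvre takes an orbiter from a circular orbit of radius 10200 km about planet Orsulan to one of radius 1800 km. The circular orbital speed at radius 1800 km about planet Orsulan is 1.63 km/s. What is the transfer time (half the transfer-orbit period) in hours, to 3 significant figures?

From the circular-orbit relation v² = μ/r at r = 1800 km: μ = v²r = (1.63)² × 1800 = 4782.42 km³/s².
Semi-major axis of the transfer orbit: a_t = (10200 + 1800)/2 = 6000 km.
By Kepler's third law the transfer-orbit period is T = 2π√(a_t³/μ), so t = T/2 = 21110 s.
Converting: 21110 s ÷ 3600 s/hour = 5.86 hours.

t = 5.86 hours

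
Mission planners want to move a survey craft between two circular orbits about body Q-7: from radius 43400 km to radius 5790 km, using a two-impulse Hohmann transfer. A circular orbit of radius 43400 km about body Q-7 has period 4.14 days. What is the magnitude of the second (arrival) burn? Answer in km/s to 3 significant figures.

Δv₂ = 0.685 km/s

From Kepler's third law T² = 4π²r³/μ at r = 43400 km, T = 4.14 days = 4.14 × 86400 s = 3.57696×10^5 s: μ = 4π²r³/T² = 25223.2 km³/s².
Semi-major axis of the transfer orbit: a_t = (43400 + 5790)/2 = 24595 km.
On the circular orbit at r = 5790 km, v_c = √(μ/r) = 2.0872 km/s.
Vis-viva on the transfer ellipse at r = 5790 km gives v_t = √[μ(2/r − 1/a_t)] = 2.7726 km/s.
Δv₂ = |v_t − v_c| = |2.7726 − 2.0872| = 0.6854 km/s.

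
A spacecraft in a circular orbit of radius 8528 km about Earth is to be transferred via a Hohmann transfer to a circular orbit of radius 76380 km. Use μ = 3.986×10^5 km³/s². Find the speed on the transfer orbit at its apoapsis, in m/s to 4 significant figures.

v = 1024 m/s

Semi-major axis of the transfer orbit: a_t = (8528 + 76380)/2 = 42454 km.
At apoapsis, r = 76380 km.
Vis-viva: v = √[μ(2/r − 1/a_t)] = √[3.986×10^5 × (2/76380 − 1/42454)] = 1.024 km/s.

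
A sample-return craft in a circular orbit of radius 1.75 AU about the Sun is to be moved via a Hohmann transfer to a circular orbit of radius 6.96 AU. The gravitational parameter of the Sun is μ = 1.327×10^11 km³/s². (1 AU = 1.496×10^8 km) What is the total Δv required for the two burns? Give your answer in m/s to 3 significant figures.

Δv = 10100 m/s

In km: r₁ = 1.75 × 1.496×10^8 = 2.618×10^8 km; r₂ = 6.96 × 1.496×10^8 = 1.041216×10^9 km.
Semi-major axis of the transfer orbit: a_t = (2.618×10^8 + 1.041216×10^9)/2 = 6.51508×10^8 km.
Circular speed at r₁: v₁ = √(μ/r₁) = √(1.327×10^11/2.618×10^8) = 22.514 km/s.
On the transfer ellipse at r₁, v² = μ(2/r − 1/a) gives v_p = √[μ(2/r₁ − 1/a_t)] = 28.462 km/s.
First burn Δv₁ = |v_p − v₁| = 5.948 km/s.
Circular speed at r₂: v₂ = √(μ/r₂) = 11.289 km/s.
Transfer-orbit speed at r₂: v_a = √[μ(2/r₂ − 1/a_t)] = 7.1563 km/s.
Second burn Δv₂ = |v₂ − v_a| = 4.133 km/s.
Total Δv = Δv₁ + Δv₂ = 10.08 km/s.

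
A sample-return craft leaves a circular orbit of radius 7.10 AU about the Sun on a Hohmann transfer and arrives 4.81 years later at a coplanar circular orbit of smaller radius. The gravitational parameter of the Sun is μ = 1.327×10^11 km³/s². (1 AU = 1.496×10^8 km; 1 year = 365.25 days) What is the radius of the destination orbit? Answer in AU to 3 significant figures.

r₂ = 1.95 AU

In km: r₁ = 7.10 × 1.496×10^8 = 1.06216×10^9 km.
Transfer time t = 4.81 years × 365.25 × 86400 s = 1.51792056×10^8 s, and t = π√(a_t³/μ).
So a_t = (μ t²/π²)^(1/3) = (1.327×10^11 × (1.51792056×10^8)² / π²)^(1/3) = 6.7664×10^8 km.
Since a_t = (r₁ + r₂)/2, r₂ = 2a_t − r₁ = 2×6.7664×10^8 − 1.06216×10^9 = 2.9112×10^8 km.
In AU: r₂ = 2.9112×10^8 / 1.496×10^8 = 1.95 AU.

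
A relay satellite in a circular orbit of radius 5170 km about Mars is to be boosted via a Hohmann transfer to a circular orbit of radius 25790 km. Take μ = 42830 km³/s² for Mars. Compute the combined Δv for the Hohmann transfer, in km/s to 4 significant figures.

Δv = 1.381 km/s

Semi-major axis of the transfer orbit: a_t = (5170 + 25790)/2 = 15480 km.
Circular speed at r₁: v₁ = √(μ/r₁) = √(42830/5170) = 2.8783 km/s.
On the transfer ellipse at r₁, v² = μ(2/r − 1/a) gives v_p = √[μ(2/r₁ − 1/a_t)] = 3.7151 km/s.
First burn Δv₁ = |v_p − v₁| = 0.8368 km/s.
At r₂, v₂ = √(μ/r₂) = 1.28869 km/s.
Transfer-orbit speed at r₂: v_a = √[μ(2/r₂ − 1/a_t)] = 0.744746 km/s.
Second burn Δv₂ = |v₂ − v_a| = 0.5439 km/s.
Δv = Δv₁ + Δv₂ = 0.8368 + 0.5439 = 1.381 km/s.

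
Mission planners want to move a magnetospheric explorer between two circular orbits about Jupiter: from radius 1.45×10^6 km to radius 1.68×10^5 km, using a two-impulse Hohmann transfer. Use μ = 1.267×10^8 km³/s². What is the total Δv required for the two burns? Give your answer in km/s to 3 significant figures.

Semi-major axis of the transfer orbit: a_t = (1.450×10^6 + 1.680×10^5)/2 = 8.090×10^5 km.
At r₁ the circular-orbit speed is v₁ = √(μ/r₁) = 9.348 km/s.
On the transfer ellipse at r₁, v² = μ(2/r − 1/a) gives v_a = √[μ(2/r₁ − 1/a_t)] = 4.260 km/s.
First burn Δv₁ = |v_a − v₁| = 5.088 km/s.
Circular speed at r₂: v₂ = √(μ/r₂) = 27.462 km/s.
Transfer-orbit speed at r₂: v_p = √[μ(2/r₂ − 1/a_t)] = 36.766 km/s.
Second burn Δv₂ = |v₂ − v_p| = 9.304 km/s.
Total Δv = Δv₁ + Δv₂ = 14.39 km/s.

Δv = 14.4 km/s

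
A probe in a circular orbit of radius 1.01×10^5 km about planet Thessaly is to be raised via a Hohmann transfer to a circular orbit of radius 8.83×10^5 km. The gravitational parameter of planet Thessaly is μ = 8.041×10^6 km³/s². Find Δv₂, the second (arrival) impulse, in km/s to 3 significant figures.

Δv₂ = 1.65 km/s

Transfer-ellipse semi-major axis a_t = (r₁ + r₂)/2 = (1.010×10^5 + 8.830×10^5)/2 = 4.920×10^5 km.
Circular speed at r = 8.830×10^5 km: v_c = √(μ/r) = 3.0177 km/s.
Vis-viva on the transfer ellipse at r = 8.830×10^5 km gives v_t = √[μ(2/r − 1/a_t)] = 1.3673 km/s.
Δv₂ = |v_t − v_c| = |1.3673 − 3.0177| = 1.650 km/s.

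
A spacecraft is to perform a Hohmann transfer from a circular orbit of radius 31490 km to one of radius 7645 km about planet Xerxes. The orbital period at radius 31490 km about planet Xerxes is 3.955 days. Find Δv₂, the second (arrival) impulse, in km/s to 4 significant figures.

From Kepler's third law T² = 4π²r³/μ at r = 31490 km, T = 3.955 days = 3.955 × 86400 s = 3.41712×10^5 s: μ = 4π²r³/T² = 10557.4 km³/s².
The Hohmann ellipse has a_t = (r₁ + r₂)/2 = 19567.5 km.
On the circular orbit at r = 7645 km, v_c = √(μ/r) = 1.17514 km/s.
Vis-viva on the transfer ellipse at r = 7645 km gives v_t = √[μ(2/r − 1/a_t)] = 1.49076 km/s.
Δv₂ = |v_t − v_c| = |1.49076 − 1.17514| = 0.3156 km/s.

Δv₂ = 0.3156 km/s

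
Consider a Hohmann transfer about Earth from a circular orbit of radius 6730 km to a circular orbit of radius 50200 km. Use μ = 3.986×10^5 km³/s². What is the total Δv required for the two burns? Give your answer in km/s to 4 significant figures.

The Hohmann ellipse has a_t = (r₁ + r₂)/2 = 28465 km.
Circular speed at r₁: v₁ = √(μ/r₁) = √(3.986×10^5/6730) = 7.696 km/s.
Transfer-orbit speed at r₁ (v² = μ(2/r − 1/a)): v_p = √[μ(2/r₁ − 1/a_t)] = 10.22 km/s.
First burn Δv₁ = |v_p − v₁| = 2.524 km/s.
Circular speed at r₂: v₂ = √(μ/r₂) = 2.818 km/s.
Transfer-orbit speed at r₂: v_a = √[μ(2/r₂ − 1/a_t)] = 1.370 km/s.
Second burn Δv₂ = |v₂ − v_a| = 1.448 km/s.
Δv = Δv₁ + Δv₂ = 2.524 + 1.448 = 3.972 km/s.

Δv = 3.972 km/s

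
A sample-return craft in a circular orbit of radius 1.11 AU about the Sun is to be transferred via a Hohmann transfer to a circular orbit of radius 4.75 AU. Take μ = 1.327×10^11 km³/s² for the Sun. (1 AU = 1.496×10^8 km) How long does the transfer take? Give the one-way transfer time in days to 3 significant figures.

t = 916 days

In km: r₁ = 1.11 × 1.496×10^8 = 1.66056×10^8 km; r₂ = 4.75 × 1.496×10^8 = 7.106×10^8 km.
Transfer-ellipse semi-major axis a_t = (r₁ + r₂)/2 = (1.66056×10^8 + 7.106×10^8)/2 = 4.38328×10^8 km.
Half the transfer-orbit period gives t = π√(a_t³/μ) = 7.914×10^7 s.
Converting: 7.914×10^7 s ÷ 86400 s/day = 916 days.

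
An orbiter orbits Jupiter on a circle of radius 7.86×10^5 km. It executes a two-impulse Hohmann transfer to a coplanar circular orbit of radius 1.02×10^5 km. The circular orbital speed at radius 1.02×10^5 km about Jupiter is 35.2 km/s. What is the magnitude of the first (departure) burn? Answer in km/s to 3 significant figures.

Δv₁ = 6.60 km/s

From the circular-orbit relation v² = μ/r at r = 1.02×10^5 km: μ = v²r = (35.2)² × 1.02×10^5 = 1.26382×10^8 km³/s².
Transfer-ellipse semi-major axis a_t = (r₁ + r₂)/2 = (7.860×10^5 + 1.020×10^5)/2 = 4.440×10^5 km.
On the circular orbit at r = 7.860×10^5 km, v_c = √(μ/r) = 12.6804 km/s.
Vis-viva on the transfer ellipse at r = 7.860×10^5 km gives v_t = √[μ(2/r − 1/a_t)] = 6.07771 km/s.
Δv₁ = |v_t − v_c| = |6.07771 − 12.6804| = 6.603 km/s.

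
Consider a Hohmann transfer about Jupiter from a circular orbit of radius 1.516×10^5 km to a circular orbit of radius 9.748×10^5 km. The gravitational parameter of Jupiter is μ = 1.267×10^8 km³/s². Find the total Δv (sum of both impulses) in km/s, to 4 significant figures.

Semi-major axis of the transfer orbit: a_t = (1.516×10^5 + 9.748×10^5)/2 = 5.632×10^5 km.
At r₁ the circular-orbit speed is v₁ = √(μ/r₁) = 28.909 km/s.
Transfer-orbit speed at r₁ (v² = μ(2/r − 1/a)): v_p = √[μ(2/r₁ − 1/a_t)] = 38.033 km/s.
First burn Δv₁ = |v_p − v₁| = 9.124 km/s.
Circular speed at r₂: v₂ = √(μ/r₂) = 11.401 km/s.
Transfer-orbit speed at r₂: v_a = √[μ(2/r₂ − 1/a_t)] = 5.9149 km/s.
Second burn Δv₂ = |v₂ − v_a| = 5.486 km/s.
Δv = Δv₁ + Δv₂ = 9.124 + 5.486 = 14.61 km/s.

Δv = 14.61 km/s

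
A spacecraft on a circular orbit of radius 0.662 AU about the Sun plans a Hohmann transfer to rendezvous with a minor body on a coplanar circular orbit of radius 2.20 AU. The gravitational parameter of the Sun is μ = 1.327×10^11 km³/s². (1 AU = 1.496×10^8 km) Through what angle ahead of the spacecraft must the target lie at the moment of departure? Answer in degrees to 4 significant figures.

In km: r₁ = 0.662 × 1.496×10^8 = 9.90352×10^7 km; r₂ = 2.20 × 1.496×10^8 = 3.2912×10^8 km.
Semi-major axis of the transfer orbit: a_t = (9.90352×10^7 + 3.2912×10^8)/2 = 2.140776×10^8 km.
Transfer time t = π√(a_t³/μ) = 2.7013×10^7 s.
The target's mean motion on its circular orbit is ω₂ = √(μ/r₂³) = 6.1010×10^-8 rad/s.
Angle swept by the target during transfer: ω₂·t = 1.6481 rad = 94.43°.
Arrival is 180° from departure on the ellipse, so φ = 180° − 94.43° = 85.57°.

φ = 85.57°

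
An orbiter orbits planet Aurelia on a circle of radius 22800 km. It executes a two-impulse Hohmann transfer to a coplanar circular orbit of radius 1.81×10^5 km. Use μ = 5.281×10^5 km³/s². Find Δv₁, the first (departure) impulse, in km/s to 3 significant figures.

Semi-major axis of the transfer orbit: a_t = (22800 + 1.810×10^5)/2 = 1.019×10^5 km.
Circular speed at r = 22800 km: v_c = √(μ/r) = 4.813 km/s.
Transfer-orbit speed at the same r (vis-viva, a = a_t): v_t = √[μ(2/r − 1/a_t)] = 6.414 km/s.
Δv₁ = |v_t − v_c| = |6.414 − 4.813| = 1.601 km/s.

Δv₁ = 1.60 km/s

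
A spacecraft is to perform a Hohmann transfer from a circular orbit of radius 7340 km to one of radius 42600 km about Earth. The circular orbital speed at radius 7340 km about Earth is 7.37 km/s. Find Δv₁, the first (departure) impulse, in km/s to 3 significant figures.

From the circular-orbit relation v² = μ/r at r = 7340 km: μ = v²r = (7.37)² × 7340 = 3.98686×10^5 km³/s².
The Hohmann ellipse has a_t = (r₁ + r₂)/2 = 24970 km.
Circular speed at r = 7340 km: v_c = √(μ/r) = 7.370 km/s.
Vis-viva on the transfer ellipse at r = 7340 km gives v_t = √[μ(2/r − 1/a_t)] = 9.626 km/s.
Δv₁ = |v_t − v_c| = |9.626 − 7.370| = 2.256 km/s.

Δv₁ = 2.26 km/s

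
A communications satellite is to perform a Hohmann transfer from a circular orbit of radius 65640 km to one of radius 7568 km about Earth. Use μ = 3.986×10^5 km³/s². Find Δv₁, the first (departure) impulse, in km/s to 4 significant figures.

Transfer-ellipse semi-major axis a_t = (r₁ + r₂)/2 = (65640 + 7568)/2 = 36604 km.
Circular speed at r = 65640 km: v_c = √(μ/r) = 2.464 km/s.
Transfer-orbit speed at the same r (vis-viva, a = a_t): v_t = √[μ(2/r − 1/a_t)] = 1.120 km/s.
Δv₁ = |v_t − v_c| = |1.120 − 2.464| = 1.344 km/s.

Δv₁ = 1.344 km/s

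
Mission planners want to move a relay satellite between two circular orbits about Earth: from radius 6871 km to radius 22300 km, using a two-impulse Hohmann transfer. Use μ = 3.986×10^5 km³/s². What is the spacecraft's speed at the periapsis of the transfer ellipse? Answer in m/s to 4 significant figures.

v = 9418 m/s

Semi-major axis of the transfer orbit: a_t = (6871 + 22300)/2 = 14585.5 km.
At periapsis, r = 6871 km.
Applying v² = μ(2/r − 1/a_t): v = 9.418 km/s.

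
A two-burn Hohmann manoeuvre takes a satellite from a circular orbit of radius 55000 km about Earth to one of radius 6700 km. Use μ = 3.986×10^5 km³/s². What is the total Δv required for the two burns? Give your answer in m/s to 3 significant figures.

Transfer-ellipse semi-major axis a_t = (r₁ + r₂)/2 = (55000 + 6700)/2 = 30850 km.
At r₁ the circular-orbit speed is v₁ = √(μ/r₁) = 2.692 km/s.
On the transfer ellipse at r₁, vis-viva gives v_a = √[μ(2/r₁ − 1/a_t)] = 1.255 km/s.
First burn Δv₁ = |v_a − v₁| = 1.437 km/s.
Circular speed at r₂: v₂ = √(μ/r₂) = 7.7131 km/s.
Transfer-orbit speed at r₂: v_p = √[μ(2/r₂ − 1/a_t)] = 10.299 km/s.
Second burn Δv₂ = |v₂ − v_p| = 2.586 km/s.
Total Δv = Δv₁ + Δv₂ = 4.023 km/s.

Δv = 4020 m/s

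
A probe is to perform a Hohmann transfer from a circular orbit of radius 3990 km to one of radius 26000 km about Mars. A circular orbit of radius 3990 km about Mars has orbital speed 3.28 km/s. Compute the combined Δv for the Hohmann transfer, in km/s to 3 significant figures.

From the circular-orbit relation v² = μ/r at r = 3990 km: μ = v²r = (3.28)² × 3990 = 42926.0 km³/s².
Semi-major axis of the transfer orbit: a_t = (3990 + 26000)/2 = 14995 km.
At r₁ the circular-orbit speed is v₁ = √(μ/r₁) = 3.280 km/s.
Transfer-orbit speed at r₁ (vis-viva equation): v_p = √[μ(2/r₁ − 1/a_t)] = 4.319 km/s.
First burn Δv₁ = |v_p − v₁| = 1.039 km/s.
Circular speed at r₂: v₂ = √(μ/r₂) = 1.2849 km/s.
Transfer-orbit speed at r₂: v_a = √[μ(2/r₂ − 1/a_t)] = 0.66281 km/s.
Second burn Δv₂ = |v₂ − v_a| = 0.6221 km/s.
Δv = Δv₁ + Δv₂ = 1.039 + 0.6221 = 1.661 km/s.

Δv = 1.66 km/s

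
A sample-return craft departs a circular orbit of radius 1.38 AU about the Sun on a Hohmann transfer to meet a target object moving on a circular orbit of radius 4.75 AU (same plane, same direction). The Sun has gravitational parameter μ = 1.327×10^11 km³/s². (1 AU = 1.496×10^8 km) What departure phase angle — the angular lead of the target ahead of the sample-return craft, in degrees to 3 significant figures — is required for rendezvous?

In km: r₁ = 1.38 × 1.496×10^8 = 2.06448×10^8 km; r₂ = 4.75 × 1.496×10^8 = 7.106×10^8 km.
Semi-major axis of the transfer orbit: a_t = (2.06448×10^8 + 7.106×10^8)/2 = 4.58524×10^8 km.
The half-period of the transfer ellipse is t = π√(a_t³/μ) = 8.468×10^7 s.
Target angular speed ω₂ = √(μ/r₂³) = 1.923×10^-8 rad/s.
Angle swept by the target during transfer: ω₂·t = 1.6284 rad = 93.30°.
Arrival is 180° from departure on the ellipse, so φ = 180° − 93.30° = 86.7°.

φ = 86.7°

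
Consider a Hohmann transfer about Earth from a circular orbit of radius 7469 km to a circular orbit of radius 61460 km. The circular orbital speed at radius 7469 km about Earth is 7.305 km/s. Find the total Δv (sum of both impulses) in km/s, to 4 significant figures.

Δv = 3.811 km/s

From the circular-orbit relation v² = μ/r at r = 7469 km: μ = v²r = (7.305)² × 7469 = 3.98568×10^5 km³/s².
Semi-major axis of the transfer orbit: a_t = (7469 + 61460)/2 = 34464.5 km.
At r₁ the circular-orbit speed is v₁ = √(μ/r₁) = 7.305 km/s.
Transfer-orbit speed at r₁ (v² = μ(2/r − 1/a)): v_p = √[μ(2/r₁ − 1/a_t)] = 9.755 km/s.
First burn Δv₁ = |v_p − v₁| = 2.450 km/s.
Circular speed at r₂: v₂ = √(μ/r₂) = 2.5466 km/s.
Transfer-orbit speed at r₂: v_a = √[μ(2/r₂ − 1/a_t)] = 1.1855 km/s.
Second burn Δv₂ = |v₂ − v_a| = 1.361 km/s.
Total Δv = Δv₁ + Δv₂ = 3.811 km/s.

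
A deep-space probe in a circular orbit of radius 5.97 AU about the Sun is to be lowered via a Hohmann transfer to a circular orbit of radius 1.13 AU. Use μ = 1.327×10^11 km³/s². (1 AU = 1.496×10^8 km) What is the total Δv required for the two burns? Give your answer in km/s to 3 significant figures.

In km: r₁ = 5.97 × 1.496×10^8 = 8.93112×10^8 km; r₂ = 1.13 × 1.496×10^8 = 1.69048×10^8 km.
The Hohmann ellipse has a_t = (r₁ + r₂)/2 = 5.3108×10^8 km.
Circular speed at r₁: v₁ = √(μ/r₁) = √(1.327×10^11/8.93112×10^8) = 12.189 km/s.
On the transfer ellipse at r₁, vis-viva equation gives v_a = √[μ(2/r₁ − 1/a_t)] = 6.8771 km/s.
First burn Δv₁ = |v_a − v₁| = 5.312 km/s.
Circular speed at r₂: v₂ = √(μ/r₂) = 28.0176 km/s.
Transfer-orbit speed at r₂: v_p = √[μ(2/r₂ − 1/a_t)] = 36.3332 km/s.
Second burn Δv₂ = |v₂ − v_p| = 8.316 km/s.
Total Δv = Δv₁ + Δv₂ = 13.63 km/s.

Δv = 13.6 km/s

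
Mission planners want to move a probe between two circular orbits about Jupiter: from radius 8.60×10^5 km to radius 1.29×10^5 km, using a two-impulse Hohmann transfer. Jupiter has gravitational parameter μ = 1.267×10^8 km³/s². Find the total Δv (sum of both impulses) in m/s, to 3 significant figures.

Δv = 15900 m/s

The Hohmann ellipse has a_t = (r₁ + r₂)/2 = 4.945×10^5 km.
At r₁ the circular-orbit speed is v₁ = √(μ/r₁) = 12.1378 km/s.
On the transfer ellipse at r₁, vis-viva gives v_a = √[μ(2/r₁ − 1/a_t)] = 6.19942 km/s.
First burn Δv₁ = |v_a − v₁| = 5.938 km/s.
At r₂, v₂ = √(μ/r₂) = 31.34 km/s.
Transfer-orbit speed at r₂: v_p = √[μ(2/r₂ − 1/a_t)] = 41.33 km/s.
Second burn Δv₂ = |v₂ − v_p| = 9.990 km/s.
Total Δv = Δv₁ + Δv₂ = 15.93 km/s.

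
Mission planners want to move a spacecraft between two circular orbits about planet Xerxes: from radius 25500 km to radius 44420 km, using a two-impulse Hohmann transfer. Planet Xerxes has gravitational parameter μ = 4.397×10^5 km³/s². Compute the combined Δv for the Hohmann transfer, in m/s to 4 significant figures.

Δv = 987.4 m/s

The Hohmann ellipse has a_t = (r₁ + r₂)/2 = 34960 km.
At r₁ the circular-orbit speed is v₁ = √(μ/r₁) = 4.1525 km/s.
On the transfer ellipse at r₁, v² = μ(2/r − 1/a) gives v_p = √[μ(2/r₁ − 1/a_t)] = 4.6807 km/s.
First burn Δv₁ = |v_p − v₁| = 0.5282 km/s.
At r₂, v₂ = √(μ/r₂) = 3.1462 km/s.
Transfer-orbit speed at r₂: v_a = √[μ(2/r₂ − 1/a_t)] = 2.6870 km/s.
Second burn Δv₂ = |v₂ − v_a| = 0.4592 km/s.
Δv = Δv₁ + Δv₂ = 0.5282 + 0.4592 = 0.9874 km/s.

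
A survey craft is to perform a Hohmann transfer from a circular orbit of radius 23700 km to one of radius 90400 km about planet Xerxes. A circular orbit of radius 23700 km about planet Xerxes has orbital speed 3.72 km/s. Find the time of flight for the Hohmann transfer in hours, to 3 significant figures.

From the circular-orbit relation v² = μ/r at r = 23700 km: μ = v²r = (3.72)² × 23700 = 3.27970×10^5 km³/s².
The Hohmann ellipse has a_t = (r₁ + r₂)/2 = 57050 km.
By Kepler's third law the transfer-orbit period is T = 2π√(a_t³/μ), so t = T/2 = 74750 s.
Converting: 74750 s ÷ 3600 s/hour = 20.8 hours.

t = 20.8 hours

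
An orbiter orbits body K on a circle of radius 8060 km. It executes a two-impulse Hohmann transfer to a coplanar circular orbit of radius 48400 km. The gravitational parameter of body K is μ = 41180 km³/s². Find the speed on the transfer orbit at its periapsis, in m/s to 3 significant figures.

v = 2960 m/s

Semi-major axis of the transfer orbit: a_t = (8060 + 48400)/2 = 28230 km.
The periapsis of the transfer ellipse is at r = 8060 km.
Applying v² = μ(2/r − 1/a_t): v = 2.960 km/s.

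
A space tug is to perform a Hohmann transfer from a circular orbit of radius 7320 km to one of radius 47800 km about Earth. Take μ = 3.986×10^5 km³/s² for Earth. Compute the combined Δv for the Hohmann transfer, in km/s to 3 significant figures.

Transfer-ellipse semi-major axis a_t = (r₁ + r₂)/2 = (7320 + 47800)/2 = 27560 km.
Circular speed at r₁: v₁ = √(μ/r₁) = √(3.986×10^5/7320) = 7.379 km/s.
Transfer-orbit speed at r₁ (v² = μ(2/r − 1/a)): v_p = √[μ(2/r₁ − 1/a_t)] = 9.718 km/s.
First burn Δv₁ = |v_p − v₁| = 2.339 km/s.
At r₂, v₂ = √(μ/r₂) = 2.88772 km/s.
Transfer-orbit speed at r₂: v_a = √[μ(2/r₂ − 1/a_t)] = 1.48823 km/s.
Second burn Δv₂ = |v₂ − v_a| = 1.399 km/s.
Δv = Δv₁ + Δv₂ = 2.339 + 1.399 = 3.738 km/s.

Δv = 3.74 km/s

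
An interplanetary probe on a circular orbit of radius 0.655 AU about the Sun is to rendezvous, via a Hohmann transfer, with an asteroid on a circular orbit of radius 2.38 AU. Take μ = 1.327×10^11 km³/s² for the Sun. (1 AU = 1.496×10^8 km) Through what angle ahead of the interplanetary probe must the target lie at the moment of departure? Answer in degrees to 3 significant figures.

In km: r₁ = 0.655 × 1.496×10^8 = 9.7988×10^7 km; r₂ = 2.38 × 1.496×10^8 = 3.56048×10^8 km.
Semi-major axis of the transfer orbit: a_t = (9.7988×10^7 + 3.56048×10^8)/2 = 2.27018×10^8 km.
Transfer time t = π√(a_t³/μ) = 2.950×10^7 s.
The target's mean motion on its circular orbit is ω₂ = √(μ/r₂³) = 5.422×10^-8 rad/s.
Angle swept by the target during transfer: ω₂·t = 1.5995 rad = 91.64°.
The interplanetary probe traverses 180° on the transfer ellipse, so the target must lead by 180° − 91.64° = 88.4°.

φ = 88.4°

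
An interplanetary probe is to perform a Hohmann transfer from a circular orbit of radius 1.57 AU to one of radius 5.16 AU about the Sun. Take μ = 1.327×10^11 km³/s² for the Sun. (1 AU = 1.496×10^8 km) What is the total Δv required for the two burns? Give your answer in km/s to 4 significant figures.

Δv = 9.820 km/s

In km: r₁ = 1.57 × 1.496×10^8 = 2.34872×10^8 km; r₂ = 5.16 × 1.496×10^8 = 7.71936×10^8 km.
Transfer-ellipse semi-major axis a_t = (r₁ + r₂)/2 = (2.34872×10^8 + 7.71936×10^8)/2 = 5.03404×10^8 km.
Circular speed at r₁: v₁ = √(μ/r₁) = √(1.327×10^11/2.34872×10^8) = 23.7695 km/s.
Transfer-orbit speed at r₁ (vis-viva equation): v_p = √[μ(2/r₁ − 1/a_t)] = 29.4342 km/s.
First burn Δv₁ = |v_p − v₁| = 5.6647 km/s.
Circular speed at r₂: v₂ = √(μ/r₂) = 13.11127 km/s.
Transfer-orbit speed at r₂: v_a = √[μ(2/r₂ − 1/a_t)] = 8.955753 km/s.
Second burn Δv₂ = |v₂ − v_a| = 4.1555 km/s.
Total Δv = Δv₁ + Δv₂ = 9.820 km/s.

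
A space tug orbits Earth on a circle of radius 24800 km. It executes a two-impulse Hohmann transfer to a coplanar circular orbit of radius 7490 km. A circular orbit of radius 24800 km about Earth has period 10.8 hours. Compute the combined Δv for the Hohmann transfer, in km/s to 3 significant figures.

Δv = 3.02 km/s

From Kepler's third law T² = 4π²r³/μ at r = 24800 km, T = 10.8 hours = 10.8 × 3600 s = 38880 s: μ = 4π²r³/T² = 3.98348×10^5 km³/s².
Semi-major axis of the transfer orbit: a_t = (24800 + 7490)/2 = 16145 km.
Circular speed at r₁: v₁ = √(μ/r₁) = √(3.98348×10^5/24800) = 4.008 km/s.
On the transfer ellipse at r₁, v² = μ(2/r − 1/a) gives v_a = √[μ(2/r₁ − 1/a_t)] = 2.730 km/s.
First burn Δv₁ = |v_a − v₁| = 1.278 km/s.
Circular speed at r₂: v₂ = √(μ/r₂) = 7.293 km/s.
Transfer-orbit speed at r₂: v_p = √[μ(2/r₂ − 1/a_t)] = 9.039 km/s.
Second burn Δv₂ = |v₂ − v_p| = 1.746 km/s.
Δv = Δv₁ + Δv₂ = 1.278 + 1.746 = 3.024 km/s.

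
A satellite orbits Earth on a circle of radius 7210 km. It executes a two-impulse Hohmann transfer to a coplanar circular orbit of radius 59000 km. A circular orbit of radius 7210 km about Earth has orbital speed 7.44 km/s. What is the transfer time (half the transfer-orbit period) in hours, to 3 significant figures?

From the circular-orbit relation v² = μ/r at r = 7210 km: μ = v²r = (7.44)² × 7210 = 3.99099×10^5 km³/s².
The Hohmann ellipse has a_t = (r₁ + r₂)/2 = 33105 km.
By Kepler's third law the transfer-orbit period is T = 2π√(a_t³/μ), so t = T/2 = 29950 s.
Converting: 29950 s ÷ 3600 s/hour = 8.32 hours.

t = 8.32 hours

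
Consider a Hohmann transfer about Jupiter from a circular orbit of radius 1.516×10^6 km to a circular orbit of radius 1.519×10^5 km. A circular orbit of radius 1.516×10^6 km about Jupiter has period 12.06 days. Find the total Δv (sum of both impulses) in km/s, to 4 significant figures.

Δv = 15.30 km/s

From Kepler's third law T² = 4π²r³/μ at r = 1.516×10^6 km, T = 12.06 days = 12.06 × 86400 s = 1.041984×10^6 s: μ = 4π²r³/T² = 1.26688×10^8 km³/s².
The Hohmann ellipse has a_t = (r₁ + r₂)/2 = 8.3395×10^5 km.
At r₁ the circular-orbit speed is v₁ = √(μ/r₁) = 9.1415 km/s.
Transfer-orbit speed at r₁ (vis-viva equation): v_a = √[μ(2/r₁ − 1/a_t)] = 3.9015 km/s.
First burn Δv₁ = |v_a − v₁| = 5.240 km/s.
At r₂, v₂ = √(μ/r₂) = 28.88 km/s.
Transfer-orbit speed at r₂: v_p = √[μ(2/r₂ − 1/a_t)] = 38.94 km/s.
Second burn Δv₂ = |v₂ − v_p| = 10.06 km/s.
Δv = Δv₁ + Δv₂ = 5.240 + 10.06 = 15.30 km/s.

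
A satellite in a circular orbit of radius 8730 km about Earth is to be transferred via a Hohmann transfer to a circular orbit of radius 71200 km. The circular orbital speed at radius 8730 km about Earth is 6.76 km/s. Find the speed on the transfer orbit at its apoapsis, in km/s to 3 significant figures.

From the circular-orbit relation v² = μ/r at r = 8730 km: μ = v²r = (6.76)² × 8730 = 3.98940×10^5 km³/s².
The Hohmann ellipse has a_t = (r₁ + r₂)/2 = 39965 km.
The apoapsis of the transfer ellipse is at r = 71200 km.
Vis-viva: v = √[μ(2/r − 1/a_t)] = √[3.98940×10^5 × (2/71200 − 1/39965)] = 1.106 km/s.

v = 1.11 km/s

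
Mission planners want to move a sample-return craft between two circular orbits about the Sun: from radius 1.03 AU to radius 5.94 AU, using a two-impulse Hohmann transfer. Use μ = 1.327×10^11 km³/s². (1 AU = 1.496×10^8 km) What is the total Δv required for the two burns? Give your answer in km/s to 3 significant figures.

Δv = 14.5 km/s

In km: r₁ = 1.03 × 1.496×10^8 = 1.54088×10^8 km; r₂ = 5.94 × 1.496×10^8 = 8.88624×10^8 km.
Semi-major axis of the transfer orbit: a_t = (1.54088×10^8 + 8.88624×10^8)/2 = 5.21356×10^8 km.
At r₁ the circular-orbit speed is v₁ = √(μ/r₁) = 29.346 km/s.
Transfer-orbit speed at r₁ (v² = μ(2/r − 1/a)): v_p = √[μ(2/r₁ − 1/a_t)] = 38.313 km/s.
First burn Δv₁ = |v_p − v₁| = 8.967 km/s.
At r₂, v₂ = √(μ/r₂) = 12.22 km/s.
Transfer-orbit speed at r₂: v_a = √[μ(2/r₂ − 1/a_t)] = 6.643 km/s.
Second burn Δv₂ = |v₂ − v_a| = 5.577 km/s.
Total Δv = Δv₁ + Δv₂ = 14.54 km/s.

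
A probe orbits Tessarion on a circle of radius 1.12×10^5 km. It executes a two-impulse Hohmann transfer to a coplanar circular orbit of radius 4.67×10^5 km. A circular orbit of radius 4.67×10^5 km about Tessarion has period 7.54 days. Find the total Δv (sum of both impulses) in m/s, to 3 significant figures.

Δv = 4190 m/s

From Kepler's third law T² = 4π²r³/μ at r = 4.67×10^5 km, T = 7.54 days = 7.54 × 86400 s = 6.51456×10^5 s: μ = 4π²r³/T² = 9.47415×10^6 km³/s².
Semi-major axis of the transfer orbit: a_t = (1.120×10^5 + 4.670×10^5)/2 = 2.895×10^5 km.
Circular speed at r₁: v₁ = √(μ/r₁) = √(9.47415×10^6/1.120×10^5) = 9.1973 km/s.
On the transfer ellipse at r₁, v² = μ(2/r − 1/a) gives v_p = √[μ(2/r₁ − 1/a_t)] = 11.681 km/s.
First burn Δv₁ = |v_p − v₁| = 2.484 km/s.
At r₂, v₂ = √(μ/r₂) = 4.5041 km/s.
Transfer-orbit speed at r₂: v_a = √[μ(2/r₂ − 1/a_t)] = 2.8015 km/s.
Second burn Δv₂ = |v₂ − v_a| = 1.703 km/s.
Δv = Δv₁ + Δv₂ = 2.484 + 1.703 = 4.187 km/s.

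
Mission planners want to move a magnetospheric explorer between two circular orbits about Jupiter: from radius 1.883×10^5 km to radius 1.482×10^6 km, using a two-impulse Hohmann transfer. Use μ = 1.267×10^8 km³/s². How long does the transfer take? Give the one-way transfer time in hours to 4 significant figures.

t = 59.17 hours

Semi-major axis of the transfer orbit: a_t = (1.883×10^5 + 1.482×10^6)/2 = 8.3515×10^5 km.
Half the transfer-orbit period gives t = π√(a_t³/μ) = 2.130×10^5 s.
Converting: 2.130×10^5 s ÷ 3600 s/hour = 59.17 hours.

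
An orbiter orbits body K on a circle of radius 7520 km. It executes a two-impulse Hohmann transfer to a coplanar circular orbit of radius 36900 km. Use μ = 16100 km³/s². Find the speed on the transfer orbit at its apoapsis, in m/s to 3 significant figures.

v = 384 m/s

Transfer-ellipse semi-major axis a_t = (r₁ + r₂)/2 = (7520 + 36900)/2 = 22210 km.
The apoapsis of the transfer ellipse is at r = 36900 km.
Vis-viva: v = √[μ(2/r − 1/a_t)] = √[16100 × (2/36900 − 1/22210)] = 0.3844 km/s.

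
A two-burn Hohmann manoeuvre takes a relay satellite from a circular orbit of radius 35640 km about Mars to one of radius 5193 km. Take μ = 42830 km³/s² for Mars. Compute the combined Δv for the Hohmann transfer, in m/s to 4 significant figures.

Transfer-ellipse semi-major axis a_t = (r₁ + r₂)/2 = (35640 + 5193)/2 = 20416.5 km.
At r₁ the circular-orbit speed is v₁ = √(μ/r₁) = 1.09624 km/s.
On the transfer ellipse at r₁, v² = μ(2/r − 1/a) gives v_a = √[μ(2/r₁ − 1/a_t)] = 0.552871 km/s.
First burn Δv₁ = |v_a − v₁| = 0.5434 km/s.
Circular speed at r₂: v₂ = √(μ/r₂) = 2.8719 km/s.
Transfer-orbit speed at r₂: v_p = √[μ(2/r₂ − 1/a_t)] = 3.7944 km/s.
Second burn Δv₂ = |v₂ − v_p| = 0.9225 km/s.
Total Δv = Δv₁ + Δv₂ = 1.466 km/s.

Δv = 1466 m/s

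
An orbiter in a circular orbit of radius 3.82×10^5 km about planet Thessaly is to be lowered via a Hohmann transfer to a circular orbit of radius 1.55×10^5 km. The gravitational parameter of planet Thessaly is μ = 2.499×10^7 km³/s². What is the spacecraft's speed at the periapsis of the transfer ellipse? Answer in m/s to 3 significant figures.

Transfer-ellipse semi-major axis a_t = (r₁ + r₂)/2 = (3.820×10^5 + 1.550×10^5)/2 = 2.685×10^5 km.
At periapsis, r = 1.550×10^5 km.
From the vis-viva equation, v = √[μ(2/r − 1/a_t)] = 15.15 km/s.

v = 15100 m/s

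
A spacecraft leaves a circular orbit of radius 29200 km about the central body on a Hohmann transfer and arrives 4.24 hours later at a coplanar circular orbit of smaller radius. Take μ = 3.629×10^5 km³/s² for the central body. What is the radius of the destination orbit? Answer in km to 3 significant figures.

Transfer time t = 4.24 hours = 15264 s, and t = π√(a_t³/μ).
So a_t = (μ t²/π²)^(1/3) = (3.629×10^5 × (15264)² / π²)^(1/3) = 20462 km.
Since a_t = (r₁ + r₂)/2, r₂ = 2a_t − r₁ = 2×20462 − 29200 = 11724 km.

r₂ = 11700 km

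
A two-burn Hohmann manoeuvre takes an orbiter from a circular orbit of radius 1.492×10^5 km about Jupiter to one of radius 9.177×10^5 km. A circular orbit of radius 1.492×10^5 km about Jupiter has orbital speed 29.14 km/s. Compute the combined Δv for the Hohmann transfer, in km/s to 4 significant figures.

Δv = 14.62 km/s

From the circular-orbit relation v² = μ/r at r = 1.492×10^5 km: μ = v²r = (29.14)² × 1.492×10^5 = 1.26692×10^8 km³/s².
The Hohmann ellipse has a_t = (r₁ + r₂)/2 = 5.3345×10^5 km.
Circular speed at r₁: v₁ = √(μ/r₁) = √(1.26692×10^8/1.492×10^5) = 29.14 km/s.
On the transfer ellipse at r₁, v² = μ(2/r − 1/a) gives v_p = √[μ(2/r₁ − 1/a_t)] = 38.22 km/s.
First burn Δv₁ = |v_p − v₁| = 9.080 km/s.
At r₂, v₂ = √(μ/r₂) = 11.75 km/s.
Transfer-orbit speed at r₂: v_a = √[μ(2/r₂ − 1/a_t)] = 6.214 km/s.
Second burn Δv₂ = |v₂ − v_a| = 5.536 km/s.
Total Δv = Δv₁ + Δv₂ = 14.62 km/s.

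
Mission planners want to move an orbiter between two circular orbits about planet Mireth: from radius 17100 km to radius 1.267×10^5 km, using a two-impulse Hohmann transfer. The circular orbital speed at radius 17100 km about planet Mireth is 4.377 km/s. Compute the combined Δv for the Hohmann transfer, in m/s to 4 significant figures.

From the circular-orbit relation v² = μ/r at r = 17100 km: μ = v²r = (4.377)² × 17100 = 3.27604×10^5 km³/s².
The Hohmann ellipse has a_t = (r₁ + r₂)/2 = 71900 km.
At r₁ the circular-orbit speed is v₁ = √(μ/r₁) = 4.377 km/s.
On the transfer ellipse at r₁, vis-viva gives v_p = √[μ(2/r₁ − 1/a_t)] = 5.810 km/s.
First burn Δv₁ = |v_p − v₁| = 1.433 km/s.
At r₂, v₂ = √(μ/r₂) = 1.608 km/s.
Transfer-orbit speed at r₂: v_a = √[μ(2/r₂ − 1/a_t)] = 0.7842 km/s.
Second burn Δv₂ = |v₂ − v_a| = 0.8238 km/s.
Δv = Δv₁ + Δv₂ = 1.433 + 0.8238 = 2.257 km/s.

Δv = 2257 m/s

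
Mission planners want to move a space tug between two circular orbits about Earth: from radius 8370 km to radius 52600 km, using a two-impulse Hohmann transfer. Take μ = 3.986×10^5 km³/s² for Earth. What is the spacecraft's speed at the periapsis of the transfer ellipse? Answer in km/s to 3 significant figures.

v = 9.06 km/s

Transfer-ellipse semi-major axis a_t = (r₁ + r₂)/2 = (8370 + 52600)/2 = 30485 km.
The periapsis of the transfer ellipse is at r = 8370 km.
Vis-viva: v = √[μ(2/r − 1/a_t)] = √[3.986×10^5 × (2/8370 − 1/30485)] = 9.065 km/s.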